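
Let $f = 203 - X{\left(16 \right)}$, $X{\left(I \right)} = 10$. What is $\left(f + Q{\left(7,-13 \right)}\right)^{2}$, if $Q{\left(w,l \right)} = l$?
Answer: $32400$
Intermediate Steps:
$f = 193$ ($f = 203 - 10 = 193$)
$\left(f + Q{\left(7,-13 \right)}\right)^{2} = \left(193 - 13\right)^{2} = 180^{2} = 32400$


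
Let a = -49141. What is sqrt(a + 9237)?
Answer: 4*I*sqrt(2494) ≈ 199.76*I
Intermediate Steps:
sqrt(a + 9237) = sqrt(-49141 + 9237) = sqrt(-39904) = 4*I*sqrt(2494)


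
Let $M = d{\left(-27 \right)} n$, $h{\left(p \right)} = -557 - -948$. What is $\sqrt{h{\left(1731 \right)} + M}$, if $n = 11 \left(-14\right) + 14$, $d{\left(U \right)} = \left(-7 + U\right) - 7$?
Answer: $\sqrt{6131} \approx 78.301$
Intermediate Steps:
$h{\left(p \right)} = 391$ ($h{\left(p \right)} = -557 + 948 = 391$)
$d{\left(U \right)} = -14 + U$
$n = -140$ ($n = -154 + 14 = -140$)
$M = 5740$ ($M = \left(-14 - 27\right) \left(-140\right) = \left(-41\right) \left(-140\right) = 5740$)
$\sqrt{h{\left(1731 \right)} + M} = \sqrt{391 + 5740} = \sqrt{6131}$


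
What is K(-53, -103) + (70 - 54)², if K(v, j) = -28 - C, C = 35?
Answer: 193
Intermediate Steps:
K(v, j) = -63 (K(v, j) = -28 - 1*35 = -28 - 35 = -63)
K(-53, -103) + (70 - 54)² = -63 + (70 - 54)² = -63 + 16² = -63 + 256 = 193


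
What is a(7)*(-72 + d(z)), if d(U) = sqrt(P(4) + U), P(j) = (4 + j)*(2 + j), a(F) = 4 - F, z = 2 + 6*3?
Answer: 216 - 6*sqrt(17) ≈ 191.26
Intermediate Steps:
z = 20 (z = 2 + 18 = 20)
P(j) = (2 + j)*(4 + j)
d(U) = sqrt(48 + U) (d(U) = sqrt((8 + 4**2 + 6*4) + U) = sqrt((8 + 16 + 24) + U) = sqrt(48 + U))
a(7)*(-72 + d(z)) = (4 - 1*7)*(-72 + sqrt(48 + 20)) = (4 - 7)*(-72 + sqrt(68)) = -3*(-72 + 2*sqrt(17)) = 216 - 6*sqrt(17)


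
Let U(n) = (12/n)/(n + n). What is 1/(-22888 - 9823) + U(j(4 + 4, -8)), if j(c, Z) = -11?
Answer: 196145/3958031 ≈ 0.049556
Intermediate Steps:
U(n) = 6/n² (U(n) = (12/n)/((2*n)) = (12/n)*(1/(2*n)) = 6/n²)
1/(-22888 - 9823) + U(j(4 + 4, -8)) = 1/(-22888 - 9823) + 6/(-11)² = 1/(-32711) + 6*(1/121) = -1/32711 + 6/121 = 196145/3958031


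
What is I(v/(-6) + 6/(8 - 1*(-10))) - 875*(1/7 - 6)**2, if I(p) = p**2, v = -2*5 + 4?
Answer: -1891013/63 ≈ -30016.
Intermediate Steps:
v = -6 (v = -10 + 4 = -6)
I(v/(-6) + 6/(8 - 1*(-10))) - 875*(1/7 - 6)**2 = (-6/(-6) + 6/(8 - 1*(-10)))**2 - 875*(1/7 - 6)**2 = (-6*(-1/6) + 6/(8 + 10))**2 - 875*(1/7 - 6)**2 = (1 + 6/18)**2 - 875*(-41/7)**2 = (1 + 6*(1/18))**2 - 875*1681/49 = (1 + 1/3)**2 - 210125/7 = (4/3)**2 - 210125/7 = 16/9 - 210125/7 = -1891013/63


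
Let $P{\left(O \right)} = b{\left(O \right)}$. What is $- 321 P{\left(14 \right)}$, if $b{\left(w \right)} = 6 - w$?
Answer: $2568$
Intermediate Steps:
$P{\left(O \right)} = 6 - O$
$- 321 P{\left(14 \right)} = - 321 \left(6 - 14\right) = \left(-321\right) \left(-8\right) = 2568$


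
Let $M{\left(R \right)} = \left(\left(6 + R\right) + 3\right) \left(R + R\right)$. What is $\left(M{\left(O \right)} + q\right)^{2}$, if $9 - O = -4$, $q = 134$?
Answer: $498436$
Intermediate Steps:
$O = 13$ ($O = 9 - -4 = 9 + 4 = 13$)
$M{\left(R \right)} = 2 R \left(9 + R\right)$ ($M{\left(R \right)} = \left(9 + R\right) 2 R = 2 R \left(9 + R\right)$)
$\left(M{\left(O \right)} + q\right)^{2} = \left(2 \cdot 13 \left(9 + 13\right) + 134\right)^{2} = \left(2 \cdot 13 \cdot 22 + 134\right)^{2} = \left(572 + 134\right)^{2} = 706^{2} = 498436$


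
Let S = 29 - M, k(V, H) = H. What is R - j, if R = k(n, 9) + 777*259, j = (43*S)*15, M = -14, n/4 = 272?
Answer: 173517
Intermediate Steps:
n = 1088 (n = 4*272 = 1088)
S = 43 (S = 29 - 1*(-14) = 29 + 14 = 43)
j = 27735 (j = (43*43)*15 = 1849*15 = 27735)
R = 201252 (R = 9 + 777*259 = 9 + 201243 = 201252)
R - j = 201252 - 1*27735 = 201252 - 27735 = 173517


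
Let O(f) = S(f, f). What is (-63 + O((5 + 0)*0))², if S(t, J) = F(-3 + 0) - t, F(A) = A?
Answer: 4356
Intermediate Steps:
S(t, J) = -3 - t (S(t, J) = (-3 + 0) - t = -3 - t)
O(f) = -3 - f
(-63 + O((5 + 0)*0))² = (-63 + (-3 - (5 + 0)*0))² = (-63 + (-3 - 5*0))² = (-63 + (-3 - 1*0))² = (-63 + (-3 + 0))² = (-63 - 3)² = (-66)² = 4356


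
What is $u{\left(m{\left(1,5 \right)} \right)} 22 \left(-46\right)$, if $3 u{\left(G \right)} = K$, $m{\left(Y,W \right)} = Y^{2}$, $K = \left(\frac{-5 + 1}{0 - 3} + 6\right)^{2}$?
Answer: $- \frac{489808}{27} \approx -18141.0$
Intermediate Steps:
$K = \frac{484}{9}$ ($K = \left(- \frac{4}{-3} + 6\right)^{2} = \left(\left(-4\right) \left(- \frac{1}{3}\right) + 6\right)^{2} = \left(\frac{4}{3} + 6\right)^{2} = \left(\frac{22}{3}\right)^{2} = \frac{484}{9} \approx 53.778$)
$u{\left(G \right)} = \frac{484}{27}$ ($u{\left(G \right)} = \frac{1}{3} \cdot \frac{484}{9} = \frac{484}{27}$)
$u{\left(m{\left(1,5 \right)} \right)} 22 \left(-46\right) = \frac{484}{27} \cdot 22 \left(-46\right) = \frac{10648}{27} \left(-46\right) = - \frac{489808}{27}$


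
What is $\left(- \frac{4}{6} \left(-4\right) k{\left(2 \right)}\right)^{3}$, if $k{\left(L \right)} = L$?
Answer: $\frac{4096}{27} \approx 151.7$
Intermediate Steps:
$\left(- \frac{4}{6} \left(-4\right) k{\left(2 \right)}\right)^{3} = \left(- \frac{4}{6} \left(-4\right) 2\right)^{3} = \left(\left(-4\right) \frac{1}{6} \left(-4\right) 2\right)^{3} = \left(\left(- \frac{2}{3}\right) \left(-4\right) 2\right)^{3} = \left(\frac{8}{3} \cdot 2\right)^{3} = \left(\frac{16}{3}\right)^{3} = \frac{4096}{27}$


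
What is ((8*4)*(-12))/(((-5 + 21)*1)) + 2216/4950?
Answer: -58292/2475 ≈ -23.552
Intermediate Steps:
((8*4)*(-12))/(((-5 + 21)*1)) + 2216/4950 = (32*(-12))/((16*1)) + 2216*(1/4950) = -384/16 + 1108/2475 = -384*1/16 + 1108/2475 = -24 + 1108/2475 = -58292/2475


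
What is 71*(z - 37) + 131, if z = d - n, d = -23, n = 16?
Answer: -5265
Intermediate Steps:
z = -39 (z = -23 - 1*16 = -23 - 16 = -39)
71*(z - 37) + 131 = 71*(-39 - 37) + 131 = 71*(-76) + 131 = -5396 + 131 = -5265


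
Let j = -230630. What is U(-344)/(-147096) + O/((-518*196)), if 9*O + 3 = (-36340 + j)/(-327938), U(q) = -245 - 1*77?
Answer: 83848987823/38262070556073 ≈ 0.0021914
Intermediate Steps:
U(q) = -322 (U(q) = -245 - 77 = -322)
O = -119474/491907 (O = -⅓ + ((-36340 - 230630)/(-327938))/9 = -⅓ + (-266970*(-1/327938))/9 = -⅓ + (⅑)*(133485/163969) = -⅓ + 44495/491907 = -119474/491907 ≈ -0.24288)
U(-344)/(-147096) + O/((-518*196)) = -322/(-147096) - 119474/(491907*((-518*196))) = -322*(-1/147096) - 119474/491907/(-101528) = 161/73548 - 119474/491907*(-1/101528) = 161/73548 + 59737/24971166948 = 83848987823/38262070556073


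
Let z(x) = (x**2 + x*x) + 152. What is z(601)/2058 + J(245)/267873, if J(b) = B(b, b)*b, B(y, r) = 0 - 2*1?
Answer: 219446371/625037 ≈ 351.09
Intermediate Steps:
z(x) = 152 + 2*x**2 (z(x) = (x**2 + x**2) + 152 = 2*x**2 + 152 = 152 + 2*x**2)
B(y, r) = -2 (B(y, r) = 0 - 2 = -2)
J(b) = -2*b
z(601)/2058 + J(245)/267873 = (152 + 2*601**2)/2058 - 2*245/267873 = (152 + 2*361201)*(1/2058) - 490*1/267873 = (152 + 722402)*(1/2058) - 490/267873 = 722554*(1/2058) - 490/267873 = 7373/21 - 490/267873 = 219446371/625037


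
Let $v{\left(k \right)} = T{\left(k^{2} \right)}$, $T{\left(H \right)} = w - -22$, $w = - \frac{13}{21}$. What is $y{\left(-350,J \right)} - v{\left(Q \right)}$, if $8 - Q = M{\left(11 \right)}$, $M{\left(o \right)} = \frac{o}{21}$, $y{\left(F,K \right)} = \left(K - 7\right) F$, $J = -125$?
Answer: $\frac{969751}{21} \approx 46179.0$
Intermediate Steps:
$w = - \frac{13}{21}$ ($w = \left(-13\right) \frac{1}{21} = - \frac{13}{21} \approx -0.61905$)
$y{\left(F,K \right)} = F \left(-7 + K\right)$ ($y{\left(F,K \right)} = \left(-7 + K\right) F = F \left(-7 + K\right)$)
$M{\left(o \right)} = \frac{o}{21}$ ($M{\left(o \right)} = o \frac{1}{21} = \frac{o}{21}$)
$Q = \frac{157}{21}$ ($Q = 8 - \frac{1}{21} \cdot 11 = 8 - \frac{11}{21} = \frac{157}{21} \approx 7.4762$)
$T{\left(H \right)} = \frac{449}{21}$ ($T{\left(H \right)} = - \frac{13}{21} - -22 = - \frac{13}{21} + 22 = \frac{449}{21}$)
$v{\left(k \right)} = \frac{449}{21}$
$y{\left(-350,J \right)} - v{\left(Q \right)} = - 350 \left(-7 - 125\right) - \frac{449}{21} = \left(-350\right) \left(-132\right) - \frac{449}{21} = 46200 - \frac{449}{21} = \frac{969751}{21}$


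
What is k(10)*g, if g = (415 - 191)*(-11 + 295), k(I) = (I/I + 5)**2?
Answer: 2290176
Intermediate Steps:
k(I) = 36 (k(I) = (1 + 5)**2 = 6**2 = 36)
g = 63616 (g = 224*284 = 63616)
k(10)*g = 36*63616 = 2290176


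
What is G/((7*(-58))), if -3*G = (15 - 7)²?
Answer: 32/609 ≈ 0.052545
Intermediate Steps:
G = -64/3 (G = -(15 - 7)²/3 = -⅓*8² = -⅓*64 = -64/3 ≈ -21.333)
G/((7*(-58))) = -64/(3*(7*(-58))) = -64/3/(-406) = -64/3*(-1/406) = 32/609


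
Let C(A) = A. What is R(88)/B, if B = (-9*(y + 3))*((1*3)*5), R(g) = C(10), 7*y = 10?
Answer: -14/837 ≈ -0.016726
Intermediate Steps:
y = 10/7 (y = (⅐)*10 = 10/7 ≈ 1.4286)
R(g) = 10
B = -4185/7 (B = (-9*(10/7 + 3))*((1*3)*5) = (-9*31/7)*(3*5) = -279/7*15 = -4185/7 ≈ -597.86)
R(88)/B = 10/(-4185/7) = 10*(-7/4185) = -14/837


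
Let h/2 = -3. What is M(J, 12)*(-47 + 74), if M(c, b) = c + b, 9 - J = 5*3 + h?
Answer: 324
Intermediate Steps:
h = -6 (h = 2*(-3) = -6)
J = 0 (J = 9 - (5*3 - 6) = 9 - (15 - 6) = 9 - 1*9 = 9 - 9 = 0)
M(c, b) = b + c
M(J, 12)*(-47 + 74) = (12 + 0)*(-47 + 74) = 12*27 = 324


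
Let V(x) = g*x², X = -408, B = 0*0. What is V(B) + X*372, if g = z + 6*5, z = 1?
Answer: -151776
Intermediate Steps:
B = 0
g = 31 (g = 1 + 6*5 = 1 + 30 = 31)
V(x) = 31*x²
V(B) + X*372 = 31*0² - 408*372 = 31*0 - 151776 = 0 - 151776 = -151776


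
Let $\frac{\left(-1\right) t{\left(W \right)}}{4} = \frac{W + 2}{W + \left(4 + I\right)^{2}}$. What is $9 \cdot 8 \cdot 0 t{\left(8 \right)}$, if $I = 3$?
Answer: $0$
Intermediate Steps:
$t{\left(W \right)} = - \frac{4 \left(2 + W\right)}{49 + W}$ ($t{\left(W \right)} = - 4 \frac{W + 2}{W + \left(4 + 3\right)^{2}} = - 4 \frac{2 + W}{W + 7^{2}} = - 4 \frac{2 + W}{W + 49} = - 4 \frac{2 + W}{49 + W} = - \frac{4 \left(2 + W\right)}{49 + W}$)
$9 \cdot 8 \cdot 0 t{\left(8 \right)} = 9 \cdot 8 \cdot 0 \frac{4 \left(-2 - 8\right)}{49 + 8} = 72 \cdot 0 \frac{4 \left(-2 - 8\right)}{57} = 0 \cdot 4 \cdot \frac{1}{57} \left(-10\right) = 0 \left(- \frac{40}{57}\right) = 0$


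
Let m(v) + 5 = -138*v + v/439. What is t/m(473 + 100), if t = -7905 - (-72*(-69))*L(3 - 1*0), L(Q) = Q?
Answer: 10013151/34715108 ≈ 0.28844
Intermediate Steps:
m(v) = -5 - 60581*v/439 (m(v) = -5 + (-138*v + v/439) = -5 - 60581*v/439)
t = -22809 (t = -7905 - (-72*(-69))*(3 - 1*0) = -7905 - 4968*(3 + 0) = -7905 - 4968*3 = -7905 - 1*14904 = -7905 - 14904 = -22809)
t/m(473 + 100) = -22809/(-5 - 60581*(473 + 100)/439) = -22809/(-5 - 60581/439*573) = -22809/(-5 - 34712913/439) = -22809/(-34715108/439) = -22809*(-439/34715108) = 10013151/34715108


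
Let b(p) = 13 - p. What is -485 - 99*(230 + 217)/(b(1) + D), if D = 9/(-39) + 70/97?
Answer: -63442268/15751 ≈ -4027.8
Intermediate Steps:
D = 619/1261 (D = 9*(-1/39) + 70*(1/97) = -3/13 + 70/97 = 619/1261 ≈ 0.49088)
-485 - 99*(230 + 217)/(b(1) + D) = -485 - 99*(230 + 217)/((13 - 1*1) + 619/1261) = -485 - 44253/((13 - 1) + 619/1261) = -485 - 44253/(12 + 619/1261) = -485 - 44253/15751/1261 = -485 - 44253*1261/15751 = -485 - 99*563667/15751 = -485 - 55803033/15751 = -63442268/15751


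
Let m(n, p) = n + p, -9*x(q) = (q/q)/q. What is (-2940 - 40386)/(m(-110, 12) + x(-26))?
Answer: 10138284/22931 ≈ 442.12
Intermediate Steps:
x(q) = -1/(9*q) (x(q) = -q/q/(9*q) = -1/(9*q))
(-2940 - 40386)/(m(-110, 12) + x(-26)) = (-2940 - 40386)/((-110 + 12) - 1/9/(-26)) = -43326/(-98 - 1/9*(-1/26)) = -43326/(-98 + 1/234) = -43326/(-22931/234) = -43326*(-234/22931) = 10138284/22931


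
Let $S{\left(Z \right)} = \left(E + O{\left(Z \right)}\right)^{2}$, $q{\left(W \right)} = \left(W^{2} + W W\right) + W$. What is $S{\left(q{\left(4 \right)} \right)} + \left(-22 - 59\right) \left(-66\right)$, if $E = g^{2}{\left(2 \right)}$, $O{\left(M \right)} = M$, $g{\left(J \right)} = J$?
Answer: $6946$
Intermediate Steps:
$q{\left(W \right)} = W + 2 W^{2}$ ($q{\left(W \right)} = \left(W^{2} + W^{2}\right) + W = 2 W^{2} + W = W + 2 W^{2}$)
$E = 4$ ($E = 2^{2} = 4$)
$S{\left(Z \right)} = \left(4 + Z\right)^{2}$
$S{\left(q{\left(4 \right)} \right)} + \left(-22 - 59\right) \left(-66\right) = \left(4 + 4 \left(1 + 2 \cdot 4\right)\right)^{2} + \left(-22 - 59\right) \left(-66\right) = \left(4 + 4 \left(1 + 8\right)\right)^{2} - -5346 = \left(4 + 4 \cdot 9\right)^{2} + 5346 = \left(4 + 36\right)^{2} + 5346 = 40^{2} + 5346 = 1600 + 5346 = 6946$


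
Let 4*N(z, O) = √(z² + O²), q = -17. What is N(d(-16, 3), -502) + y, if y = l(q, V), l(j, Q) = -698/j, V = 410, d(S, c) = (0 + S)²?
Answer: 698/17 + √79385/2 ≈ 181.94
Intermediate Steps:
d(S, c) = S²
y = 698/17 (y = -698/(-17) = -698*(-1/17) = 698/17 ≈ 41.059)
N(z, O) = √(O² + z²)/4 (N(z, O) = √(z² + O²)/4 = √(O² + z²)/4)
N(d(-16, 3), -502) + y = √((-502)² + ((-16)²)²)/4 + 698/17 = √(252004 + 256²)/4 + 698/17 = √(252004 + 65536)/4 + 698/17 = √317540/4 + 698/17 = (2*√79385)/4 + 698/17 = √79385/2 + 698/17 = 698/17 + √79385/2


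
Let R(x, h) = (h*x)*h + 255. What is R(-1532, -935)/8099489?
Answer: -1339312445/8099489 ≈ -165.36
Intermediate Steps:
R(x, h) = 255 + x*h**2 (R(x, h) = x*h**2 + 255 = 255 + x*h**2)
R(-1532, -935)/8099489 = (255 - 1532*(-935)**2)/8099489 = (255 - 1532*874225)*(1/8099489) = (255 - 1339312700)*(1/8099489) = -1339312445*1/8099489 = -1339312445/8099489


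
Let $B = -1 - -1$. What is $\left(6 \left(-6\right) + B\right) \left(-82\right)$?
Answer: $2952$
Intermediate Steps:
$B = 0$ ($B = -1 + 1 = 0$)
$\left(6 \left(-6\right) + B\right) \left(-82\right) = \left(6 \left(-6\right) + 0\right) \left(-82\right) = \left(-36 + 0\right) \left(-82\right) = \left(-36\right) \left(-82\right) = 2952$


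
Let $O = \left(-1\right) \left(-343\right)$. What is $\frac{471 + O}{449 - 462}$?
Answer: $- \frac{814}{13} \approx -62.615$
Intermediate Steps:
$O = 343$
$\frac{471 + O}{449 - 462} = \frac{471 + 343}{449 - 462} = \frac{814}{-13} = 814 \left(- \frac{1}{13}\right) = - \frac{814}{13}$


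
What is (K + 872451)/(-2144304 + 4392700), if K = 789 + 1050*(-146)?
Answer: 179985/562099 ≈ 0.32020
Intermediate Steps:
K = -152511 (K = 789 - 153300 = -152511)
(K + 872451)/(-2144304 + 4392700) = (-152511 + 872451)/(-2144304 + 4392700) = 719940/2248396 = 719940*(1/2248396) = 179985/562099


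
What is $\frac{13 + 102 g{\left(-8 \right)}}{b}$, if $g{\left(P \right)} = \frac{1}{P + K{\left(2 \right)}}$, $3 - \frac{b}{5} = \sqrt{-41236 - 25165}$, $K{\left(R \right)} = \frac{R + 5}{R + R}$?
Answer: $- \frac{249}{8301250} - \frac{83 i \sqrt{66401}}{8301250} \approx -2.9995 \cdot 10^{-5} - 0.0025765 i$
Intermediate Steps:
$K{\left(R \right)} = \frac{5 + R}{2 R}$
$b = 15 - 5 i \sqrt{66401}$ ($b = 15 - 5 \sqrt{-41236 - 25165} = 15 - 5 \sqrt{-66401} = 15 - 5 i \sqrt{66401} \approx 15.0 - 1288.4 i$)
$g{\left(P \right)} = \frac{1}{\frac{7}{4} + P}$ ($g{\left(P \right)} = \frac{1}{P + \frac{5 + 2}{2 \cdot 2}} = \frac{1}{P + \frac{1}{2} \cdot \frac{1}{2} \cdot 7} = \frac{1}{P + \frac{7}{4}} = \frac{1}{\frac{7}{4} + P}$)
$\frac{13 + 102 g{\left(-8 \right)}}{b} = \frac{13 + 102 \frac{4}{7 + 4 \left(-8\right)}}{15 - 5 i \sqrt{66401}} = \frac{13 + 102 \frac{4}{7 - 32}}{15 - 5 i \sqrt{66401}} = \frac{13 + 102 \frac{4}{-25}}{15 - 5 i \sqrt{66401}} = \frac{13 + 102 \cdot 4 \left(- \frac{1}{25}\right)}{15 - 5 i \sqrt{66401}} = \frac{13 + 102 \left(- \frac{4}{25}\right)}{15 - 5 i \sqrt{66401}} = \frac{13 - \frac{408}{25}}{15 - 5 i \sqrt{66401}} = - \frac{83}{25 \left(15 - 5 i \sqrt{66401}\right)}$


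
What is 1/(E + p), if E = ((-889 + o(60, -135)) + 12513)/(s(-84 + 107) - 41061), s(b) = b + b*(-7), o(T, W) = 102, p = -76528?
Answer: -41199/3152888798 ≈ -1.3067e-5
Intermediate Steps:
s(b) = -6*b (s(b) = b - 7*b = -6*b)
E = -11726/41199 (E = ((-889 + 102) + 12513)/(-6*(-84 + 107) - 41061) = (-787 + 12513)/(-6*23 - 41061) = 11726/(-138 - 41061) = 11726/(-41199) = 11726*(-1/41199) = -11726/41199 ≈ -0.28462)
1/(E + p) = 1/(-11726/41199 - 76528) = 1/(-3152888798/41199) = -41199/3152888798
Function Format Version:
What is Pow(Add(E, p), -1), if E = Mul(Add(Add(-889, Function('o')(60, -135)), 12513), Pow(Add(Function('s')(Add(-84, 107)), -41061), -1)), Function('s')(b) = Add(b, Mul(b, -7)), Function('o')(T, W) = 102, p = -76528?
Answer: Rational(-41199, 3152888798) ≈ -1.3067e-5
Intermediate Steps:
Function('s')(b) = Mul(-6, b) (Function('s')(b) = Add(b, Mul(-7, b)) = Mul(-6, b))
E = Rational(-11726, 41199) (E = Mul(Add(Add(-889, 102), 12513), Pow(Add(Mul(-6, Add(-84, 107)), -41061), -1)) = Mul(Add(-787, 12513), Pow(Add(Mul(-6, 23), -41061), -1)) = Mul(11726, Pow(Add(-138, -41061), -1)) = Mul(11726, Pow(-41199, -1)) = Mul(11726, Rational(-1, 41199)) = Rational(-11726, 41199) ≈ -0.28462)
Pow(Add(E, p), -1) = Pow(Add(Rational(-11726, 41199), -76528), -1) = Pow(Rational(-3152888798, 41199), -1) = Rational(-41199, 3152888798)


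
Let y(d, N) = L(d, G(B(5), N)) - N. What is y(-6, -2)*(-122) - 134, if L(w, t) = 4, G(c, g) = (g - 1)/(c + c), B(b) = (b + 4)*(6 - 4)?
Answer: -866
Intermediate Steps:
B(b) = 8 + 2*b (B(b) = (4 + b)*2 = 8 + 2*b)
G(c, g) = (-1 + g)/(2*c) (G(c, g) = (-1 + g)/((2*c)) = (-1 + g)*(1/(2*c)) = (-1 + g)/(2*c))
y(d, N) = 4 - N
y(-6, -2)*(-122) - 134 = (4 - 1*(-2))*(-122) - 134 = (4 + 2)*(-122) - 134 = 6*(-122) - 134 = -732 - 134 = -866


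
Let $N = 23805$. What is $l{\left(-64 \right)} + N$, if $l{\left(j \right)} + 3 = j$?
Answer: $23738$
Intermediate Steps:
$l{\left(j \right)} = -3 + j$
$l{\left(-64 \right)} + N = \left(-3 - 64\right) + 23805 = -67 + 23805 = 23738$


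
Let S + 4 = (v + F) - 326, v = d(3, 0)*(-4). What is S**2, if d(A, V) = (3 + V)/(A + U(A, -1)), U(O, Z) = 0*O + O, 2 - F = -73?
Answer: 66049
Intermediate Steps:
F = 75 (F = 2 - 1*(-73) = 2 + 73 = 75)
U(O, Z) = O (U(O, Z) = 0 + O = O)
d(A, V) = (3 + V)/(2*A) (d(A, V) = (3 + V)/(A + A) = (3 + V)/((2*A)) = (3 + V)*(1/(2*A)) = (3 + V)/(2*A))
v = -2 (v = ((1/2)*(3 + 0)/3)*(-4) = ((1/2)*(1/3)*3)*(-4) = (1/2)*(-4) = -2)
S = -257 (S = -4 + ((-2 + 75) - 326) = -4 + (73 - 326) = -4 - 253 = -257)
S**2 = (-257)**2 = 66049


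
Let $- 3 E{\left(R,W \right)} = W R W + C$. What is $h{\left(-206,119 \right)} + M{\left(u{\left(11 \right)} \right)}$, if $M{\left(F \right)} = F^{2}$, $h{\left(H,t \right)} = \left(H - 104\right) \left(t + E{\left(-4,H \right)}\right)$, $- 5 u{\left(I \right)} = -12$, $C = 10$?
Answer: $- \frac{439401606}{25} \approx -1.7576 \cdot 10^{7}$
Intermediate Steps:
$u{\left(I \right)} = \frac{12}{5}$ ($u{\left(I \right)} = \left(- \frac{1}{5}\right) \left(-12\right) = \frac{12}{5}$)
$E{\left(R,W \right)} = - \frac{10}{3} - \frac{R W^{2}}{3}$ ($E{\left(R,W \right)} = - \frac{W R W + 10}{3} = - \frac{R W W + 10}{3} = - \frac{R W^{2} + 10}{3} = - \frac{10 + R W^{2}}{3} = - \frac{10}{3} - \frac{R W^{2}}{3}$)
$h{\left(H,t \right)} = \left(-104 + H\right) \left(- \frac{10}{3} + t + \frac{4 H^{2}}{3}\right)$ ($h{\left(H,t \right)} = \left(H - 104\right) \left(t - \left(\frac{10}{3} - \frac{4 H^{2}}{3}\right)\right) = \left(-104 + H\right) \left(t + \left(- \frac{10}{3} + \frac{4 H^{2}}{3}\right)\right) = \left(-104 + H\right) \left(- \frac{10}{3} + t + \frac{4 H^{2}}{3}\right)$)
$h{\left(-206,119 \right)} + M{\left(u{\left(11 \right)} \right)} = \left(\frac{1040}{3} - 12376 - \frac{416 \left(-206\right)^{2}}{3} - - \frac{2060}{3} + \frac{4 \left(-206\right)^{3}}{3} - 24514\right) + \left(\frac{12}{5}\right)^{2} = \left(\frac{1040}{3} - 12376 - \frac{17653376}{3} + \frac{2060}{3} + \frac{4}{3} \left(-8741816\right) - 24514\right) + \frac{144}{25} = \left(\frac{1040}{3} - 12376 - \frac{17653376}{3} + \frac{2060}{3} - \frac{34967264}{3} - 24514\right) + \frac{144}{25} = -17576070 + \frac{144}{25} = - \frac{439401606}{25}$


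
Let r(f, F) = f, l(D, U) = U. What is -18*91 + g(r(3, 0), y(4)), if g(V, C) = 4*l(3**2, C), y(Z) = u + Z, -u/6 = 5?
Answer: -1742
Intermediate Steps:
u = -30 (u = -6*5 = -30)
y(Z) = -30 + Z
g(V, C) = 4*C
-18*91 + g(r(3, 0), y(4)) = -18*91 + 4*(-30 + 4) = -1638 + 4*(-26) = -1638 - 104 = -1742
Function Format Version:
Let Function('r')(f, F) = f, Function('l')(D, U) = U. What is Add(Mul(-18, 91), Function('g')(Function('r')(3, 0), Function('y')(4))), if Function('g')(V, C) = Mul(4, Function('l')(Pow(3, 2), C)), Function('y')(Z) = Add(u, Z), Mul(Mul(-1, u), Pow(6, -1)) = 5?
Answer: -1742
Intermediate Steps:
u = -30 (u = Mul(-6, 5) = -30)
Function('y')(Z) = Add(-30, Z)
Function('g')(V, C) = Mul(4, C)
Add(Mul(-18, 91), Function('g')(Function('r')(3, 0), Function('y')(4))) = Add(Mul(-18, 91), Mul(4, Add(-30, 4))) = Add(-1638, Mul(4, -26)) = Add(-1638, -104) = -1742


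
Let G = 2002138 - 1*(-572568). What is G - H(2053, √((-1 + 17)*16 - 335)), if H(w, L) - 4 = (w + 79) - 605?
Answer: 2573175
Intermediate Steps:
H(w, L) = -522 + w (H(w, L) = 4 + ((w + 79) - 605) = 4 + ((79 + w) - 605) = 4 + (-526 + w) = -522 + w)
G = 2574706 (G = 2002138 + 572568 = 2574706)
G - H(2053, √((-1 + 17)*16 - 335)) = 2574706 - (-522 + 2053) = 2574706 - 1*1531 = 2574706 - 1531 = 2573175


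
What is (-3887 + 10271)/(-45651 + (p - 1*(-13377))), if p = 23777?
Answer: -6384/8497 ≈ -0.75132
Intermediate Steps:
(-3887 + 10271)/(-45651 + (p - 1*(-13377))) = (-3887 + 10271)/(-45651 + (23777 - 1*(-13377))) = 6384/(-45651 + (23777 + 13377)) = 6384/(-45651 + 37154) = 6384/(-8497) = 6384*(-1/8497) = -6384/8497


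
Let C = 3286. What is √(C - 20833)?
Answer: I*√17547 ≈ 132.47*I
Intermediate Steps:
√(C - 20833) = √(3286 - 20833) = √(-17547) = I*√17547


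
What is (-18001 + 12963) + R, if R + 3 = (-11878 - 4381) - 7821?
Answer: -29121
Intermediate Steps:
R = -24083 (R = -3 + ((-11878 - 4381) - 7821) = -3 + (-16259 - 7821) = -3 - 24080 = -24083)
(-18001 + 12963) + R = (-18001 + 12963) - 24083 = -5038 - 24083 = -29121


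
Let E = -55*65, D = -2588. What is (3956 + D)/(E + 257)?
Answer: -228/553 ≈ -0.41230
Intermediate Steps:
E = -3575
(3956 + D)/(E + 257) = (3956 - 2588)/(-3575 + 257) = 1368/(-3318) = 1368*(-1/3318) = -228/553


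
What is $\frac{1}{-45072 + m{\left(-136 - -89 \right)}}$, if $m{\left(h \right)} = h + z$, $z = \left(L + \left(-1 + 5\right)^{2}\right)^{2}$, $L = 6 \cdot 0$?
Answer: $- \frac{1}{44863} \approx -2.229 \cdot 10^{-5}$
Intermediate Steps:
$L = 0$
$z = 256$ ($z = \left(0 + \left(-1 + 5\right)^{2}\right)^{2} = \left(0 + 4^{2}\right)^{2} = \left(0 + 16\right)^{2} = 16^{2} = 256$)
$m{\left(h \right)} = 256 + h$ ($m{\left(h \right)} = h + 256 = 256 + h$)
$\frac{1}{-45072 + m{\left(-136 - -89 \right)}} = \frac{1}{-45072 + \left(256 - 47\right)} = \frac{1}{-45072 + 209} = \frac{1}{-44863} = - \frac{1}{44863}$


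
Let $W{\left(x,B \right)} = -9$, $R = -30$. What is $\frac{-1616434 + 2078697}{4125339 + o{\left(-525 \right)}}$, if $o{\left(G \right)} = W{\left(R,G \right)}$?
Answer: $\frac{462263}{4125330} \approx 0.11205$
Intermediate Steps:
$o{\left(G \right)} = -9$
$\frac{-1616434 + 2078697}{4125339 + o{\left(-525 \right)}} = \frac{-1616434 + 2078697}{4125339 - 9} = \frac{462263}{4125330}$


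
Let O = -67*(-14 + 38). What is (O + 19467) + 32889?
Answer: 50748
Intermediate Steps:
O = -1608 (O = -67*24 = -1608)
(O + 19467) + 32889 = (-1608 + 19467) + 32889 = 17859 + 32889 = 50748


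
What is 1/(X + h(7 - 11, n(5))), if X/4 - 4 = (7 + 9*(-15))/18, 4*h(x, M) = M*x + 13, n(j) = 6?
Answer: -36/547 ≈ -0.065814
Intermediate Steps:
h(x, M) = 13/4 + M*x/4 (h(x, M) = (M*x + 13)/4 = (13 + M*x)/4 = 13/4 + M*x/4)
X = -112/9 (X = 16 + 4*((7 + 9*(-15))/18) = 16 + 4*((7 - 135)*(1/18)) = 16 + 4*(-128*1/18) = 16 + 4*(-64/9) = 16 - 256/9 = -112/9 ≈ -12.444)
1/(X + h(7 - 11, n(5))) = 1/(-112/9 + (13/4 + (1/4)*6*(7 - 11))) = 1/(-112/9 + (13/4 + (1/4)*6*(-4))) = 1/(-112/9 + (13/4 - 6)) = 1/(-112/9 - 11/4) = 1/(-547/36) = -36/547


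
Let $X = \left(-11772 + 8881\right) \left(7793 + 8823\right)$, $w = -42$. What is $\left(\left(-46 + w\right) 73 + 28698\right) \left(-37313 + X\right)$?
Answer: $-1070804040306$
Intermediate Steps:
$X = -48036856$ ($X = \left(-2891\right) 16616 = -48036856$)
$\left(\left(-46 + w\right) 73 + 28698\right) \left(-37313 + X\right) = \left(\left(-46 - 42\right) 73 + 28698\right) \left(-37313 - 48036856\right) = \left(\left(-88\right) 73 + 28698\right) \left(-48074169\right) = \left(-6424 + 28698\right) \left(-48074169\right) = 22274 \left(-48074169\right) = -1070804040306$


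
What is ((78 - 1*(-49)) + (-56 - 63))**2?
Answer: 64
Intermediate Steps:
((78 - 1*(-49)) + (-56 - 63))**2 = ((78 + 49) - 119)**2 = (127 - 119)**2 = 8**2 = 64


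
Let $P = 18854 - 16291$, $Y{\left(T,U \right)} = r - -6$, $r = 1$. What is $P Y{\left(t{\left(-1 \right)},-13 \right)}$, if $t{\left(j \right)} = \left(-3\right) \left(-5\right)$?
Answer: $17941$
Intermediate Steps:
$t{\left(j \right)} = 15$
$Y{\left(T,U \right)} = 7$ ($Y{\left(T,U \right)} = 1 - -6 = 1 + 6 = 7$)
$P = 2563$ ($P = 18854 - 16291 = 2563$)
$P Y{\left(t{\left(-1 \right)},-13 \right)} = 2563 \cdot 7 = 17941$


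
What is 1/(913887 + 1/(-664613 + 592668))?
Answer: 71945/65749600214 ≈ 1.0942e-6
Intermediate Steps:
1/(913887 + 1/(-664613 + 592668)) = 1/(913887 + 1/(-71945)) = 1/(913887 - 1/71945) = 1/(65749600214/71945) = 71945/65749600214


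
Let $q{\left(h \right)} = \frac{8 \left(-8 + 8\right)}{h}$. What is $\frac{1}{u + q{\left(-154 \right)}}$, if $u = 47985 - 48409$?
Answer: $- \frac{1}{424} \approx -0.0023585$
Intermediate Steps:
$u = -424$ ($u = 47985 - 48409 = -424$)
$q{\left(h \right)} = 0$ ($q{\left(h \right)} = \frac{8 \cdot 0}{h} = \frac{0}{h} = 0$)
$\frac{1}{u + q{\left(-154 \right)}} = \frac{1}{-424 + 0} = \frac{1}{-424} = - \frac{1}{424}$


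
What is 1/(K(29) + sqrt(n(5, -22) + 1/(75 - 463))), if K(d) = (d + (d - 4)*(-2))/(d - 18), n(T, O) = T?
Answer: 12804/9073 + 242*sqrt(188083)/63511 ≈ 3.0637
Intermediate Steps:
K(d) = (8 - d)/(-18 + d) (K(d) = (d + (-4 + d)*(-2))/(-18 + d) = (d + (8 - 2*d))/(-18 + d) = (8 - d)/(-18 + d))
1/(K(29) + sqrt(n(5, -22) + 1/(75 - 463))) = 1/((8 - 1*29)/(-18 + 29) + sqrt(5 + 1/(75 - 463))) = 1/((8 - 29)/11 + sqrt(5 + 1/(-388))) = 1/((1/11)*(-21) + sqrt(5 - 1/388)) = 1/(-21/11 + sqrt(1939/388)) = 1/(-21/11 + sqrt(188083)/194)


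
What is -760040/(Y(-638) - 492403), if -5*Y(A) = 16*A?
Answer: 3800200/2451807 ≈ 1.5500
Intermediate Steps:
Y(A) = -16*A/5
-760040/(Y(-638) - 492403) = -760040/(-16/5*(-638) - 492403) = -760040/(10208/5 - 492403) = -760040/(-2451807/5) = -760040*(-5/2451807) = 3800200/2451807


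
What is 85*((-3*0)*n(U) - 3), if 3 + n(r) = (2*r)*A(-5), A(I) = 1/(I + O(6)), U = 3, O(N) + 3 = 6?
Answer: -255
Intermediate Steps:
O(N) = 3 (O(N) = -3 + 6 = 3)
A(I) = 1/(3 + I) (A(I) = 1/(I + 3) = 1/(3 + I))
n(r) = -3 - r (n(r) = -3 + (2*r)/(3 - 5) = -3 + (2*r)/(-2) = -3 + (2*r)*(-½) = -3 - r)
85*((-3*0)*n(U) - 3) = 85*((-3*0)*(-3 - 1*3) - 3) = 85*(0*(-3 - 3) - 3) = 85*(0*(-6) - 3) = 85*(0 - 3) = 85*(-3) = -255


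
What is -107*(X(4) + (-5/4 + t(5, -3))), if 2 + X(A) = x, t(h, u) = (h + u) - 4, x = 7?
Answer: -749/4 ≈ -187.25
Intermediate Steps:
t(h, u) = -4 + h + u
X(A) = 5 (X(A) = -2 + 7 = 5)
-107*(X(4) + (-5/4 + t(5, -3))) = -107*(5 + (-5/4 + (-4 + 5 - 3))) = -107*(5 + ((¼)*(-5) - 2)) = -107*(5 + (-5/4 - 2)) = -107*(5 - 13/4) = -107*7/4 = -749/4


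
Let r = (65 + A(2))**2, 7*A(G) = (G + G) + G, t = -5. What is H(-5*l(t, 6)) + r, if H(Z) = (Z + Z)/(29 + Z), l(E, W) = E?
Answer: 5739292/1323 ≈ 4338.1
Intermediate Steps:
A(G) = 3*G/7 (A(G) = ((G + G) + G)/7 = (2*G + G)/7 = (3*G)/7 = 3*G/7)
r = 212521/49 (r = (65 + (3/7)*2)**2 = (65 + 6/7)**2 = (461/7)**2 = 212521/49 ≈ 4337.2)
H(Z) = 2*Z/(29 + Z) (H(Z) = (2*Z)/(29 + Z) = 2*Z/(29 + Z))
H(-5*l(t, 6)) + r = 2*(-5*(-5))/(29 - 5*(-5)) + 212521/49 = 2*25/(29 + 25) + 212521/49 = 2*25/54 + 212521/49 = 2*25*(1/54) + 212521/49 = 25/27 + 212521/49 = 5739292/1323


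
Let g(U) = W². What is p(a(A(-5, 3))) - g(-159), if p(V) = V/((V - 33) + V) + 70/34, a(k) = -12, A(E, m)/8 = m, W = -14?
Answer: -62575/323 ≈ -193.73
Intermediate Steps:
A(E, m) = 8*m
p(V) = 35/17 + V/(-33 + 2*V) (p(V) = V/((-33 + V) + V) + 70*(1/34) = V/(-33 + 2*V) + 35/17 = 35/17 + V/(-33 + 2*V))
g(U) = 196 (g(U) = (-14)² = 196)
p(a(A(-5, 3))) - g(-159) = 3*(-385 + 29*(-12))/(17*(-33 + 2*(-12))) - 1*196 = 3*(-385 - 348)/(17*(-33 - 24)) - 196 = (3/17)*(-733)/(-57) - 196 = (3/17)*(-1/57)*(-733) - 196 = 733/323 - 196 = -62575/323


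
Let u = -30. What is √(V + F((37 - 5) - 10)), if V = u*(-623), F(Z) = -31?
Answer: √18659 ≈ 136.60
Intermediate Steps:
V = 18690 (V = -30*(-623) = 18690)
√(V + F((37 - 5) - 10)) = √(18690 - 31) = √18659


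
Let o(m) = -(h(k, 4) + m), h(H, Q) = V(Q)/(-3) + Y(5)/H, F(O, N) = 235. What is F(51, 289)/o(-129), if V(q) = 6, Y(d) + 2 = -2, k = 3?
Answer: 705/397 ≈ 1.7758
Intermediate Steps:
Y(d) = -4 (Y(d) = -2 - 2 = -4)
h(H, Q) = -2 - 4/H (h(H, Q) = 6/(-3) - 4/H = 6*(-1/3) - 4/H = -2 - 4/H)
o(m) = 10/3 - m (o(m) = -((-2 - 4/3) + m) = -(-10/3 + m) = 10/3 - m)
F(51, 289)/o(-129) = 235/(10/3 - 1*(-129)) = 235/(10/3 + 129) = 235/(397/3) = 235*(3/397) = 705/397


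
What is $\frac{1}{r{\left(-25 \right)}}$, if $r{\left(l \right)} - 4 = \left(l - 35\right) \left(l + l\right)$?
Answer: $\frac{1}{3004} \approx 0.00033289$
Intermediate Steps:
$r{\left(l \right)} = 4 + 2 l \left(-35 + l\right)$ ($r{\left(l \right)} = 4 + \left(l - 35\right) \left(l + l\right) = 4 + \left(-35 + l\right) 2 l = 4 + 2 l \left(-35 + l\right)$)
$\frac{1}{r{\left(-25 \right)}} = \frac{1}{4 - -1750 + 2 \left(-25\right)^{2}} = \frac{1}{4 + 1750 + 2 \cdot 625} = \frac{1}{4 + 1750 + 1250} = \frac{1}{3004}$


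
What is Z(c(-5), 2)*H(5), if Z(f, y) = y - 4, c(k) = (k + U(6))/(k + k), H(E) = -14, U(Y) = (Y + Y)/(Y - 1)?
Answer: 28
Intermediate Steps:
U(Y) = 2*Y/(-1 + Y) (U(Y) = (2*Y)/(-1 + Y) = 2*Y/(-1 + Y))
c(k) = (12/5 + k)/(2*k) (c(k) = (k + 2*6/(-1 + 6))/(k + k) = (k + 2*6/5)/((2*k)) = (k + 2*6*(⅕))*(1/(2*k)) = (k + 12/5)*(1/(2*k)) = (12/5 + k)*(1/(2*k)) = (12/5 + k)/(2*k))
Z(f, y) = -4 + y
Z(c(-5), 2)*H(5) = (-4 + 2)*(-14) = -2*(-14) = 28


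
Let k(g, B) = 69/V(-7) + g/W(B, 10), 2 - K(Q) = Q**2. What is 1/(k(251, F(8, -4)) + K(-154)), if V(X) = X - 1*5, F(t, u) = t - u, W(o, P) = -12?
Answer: -3/71222 ≈ -4.2122e-5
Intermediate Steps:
K(Q) = 2 - Q**2
V(X) = -5 + X (V(X) = X - 5 = -5 + X)
k(g, B) = -23/4 - g/12 (k(g, B) = 69/(-5 - 7) + g/(-12) = 69/(-12) + g*(-1/12) = 69*(-1/12) - g/12 = -23/4 - g/12)
1/(k(251, F(8, -4)) + K(-154)) = 1/((-23/4 - 1/12*251) + (2 - 1*(-154)**2)) = 1/((-23/4 - 251/12) + (2 - 1*23716)) = 1/(-80/3 + (2 - 23716)) = 1/(-80/3 - 23714) = 1/(-71222/3) = -3/71222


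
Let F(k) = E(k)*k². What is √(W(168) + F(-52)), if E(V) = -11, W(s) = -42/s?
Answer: I*√118977/2 ≈ 172.47*I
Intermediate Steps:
F(k) = -11*k²
√(W(168) + F(-52)) = √(-42/168 - 11*(-52)²) = √(-42*1/168 - 11*2704) = √(-¼ - 29744) = √(-118977/4) = I*√118977/2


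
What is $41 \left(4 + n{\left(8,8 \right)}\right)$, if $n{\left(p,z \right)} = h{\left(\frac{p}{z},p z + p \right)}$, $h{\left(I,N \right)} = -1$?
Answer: $123$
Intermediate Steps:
$n{\left(p,z \right)} = -1$
$41 \left(4 + n{\left(8,8 \right)}\right) = 41 \left(4 - 1\right) = 41 \cdot 3 = 123$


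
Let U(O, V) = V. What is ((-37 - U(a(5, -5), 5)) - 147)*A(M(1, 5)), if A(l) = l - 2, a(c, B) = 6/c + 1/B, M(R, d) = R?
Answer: 189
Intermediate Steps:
a(c, B) = 1/B + 6/c (a(c, B) = 6/c + 1/B = 1/B + 6/c)
A(l) = -2 + l
((-37 - U(a(5, -5), 5)) - 147)*A(M(1, 5)) = ((-37 - 1*5) - 147)*(-2 + 1) = ((-37 - 5) - 147)*(-1) = (-42 - 147)*(-1) = -189*(-1) = 189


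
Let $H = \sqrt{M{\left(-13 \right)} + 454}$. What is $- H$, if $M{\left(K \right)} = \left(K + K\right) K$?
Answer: $- 6 \sqrt{22} \approx -28.142$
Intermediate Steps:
$M{\left(K \right)} = 2 K^{2}$ ($M{\left(K \right)} = 2 K K = 2 K^{2}$)
$H = 6 \sqrt{22}$ ($H = \sqrt{2 \left(-13\right)^{2} + 454} = \sqrt{2 \cdot 169 + 454} = \sqrt{338 + 454} = \sqrt{792} = 6 \sqrt{22} \approx 28.142$)
$- H = - 6 \sqrt{22}$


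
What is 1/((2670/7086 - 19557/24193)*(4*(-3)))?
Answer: 28571933/147971184 ≈ 0.19309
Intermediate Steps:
1/((2670/7086 - 19557/24193)*(4*(-3))) = 1/((2670*(1/7086) - 19557*1/24193)*(-12)) = 1/((445/1181 - 19557/24193)*(-12)) = 1/(-12330932/28571933*(-12)) = 1/(147971184/28571933) = 28571933/147971184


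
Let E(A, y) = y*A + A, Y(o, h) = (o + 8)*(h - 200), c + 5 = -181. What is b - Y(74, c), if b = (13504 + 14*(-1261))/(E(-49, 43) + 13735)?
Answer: 366494358/11579 ≈ 31652.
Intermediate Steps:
c = -186 (c = -5 - 181 = -186)
Y(o, h) = (-200 + h)*(8 + o) (Y(o, h) = (8 + o)*(-200 + h) = (-200 + h)*(8 + o))
E(A, y) = A + A*y (E(A, y) = A*y + A = A + A*y)
b = -4150/11579 (b = (13504 + 14*(-1261))/(-49*(1 + 43) + 13735) = (13504 - 17654)/(-49*44 + 13735) = -4150/(-2156 + 13735) = -4150/11579 ≈ -0.35841)
b - Y(74, c) = -4150/11579 - (-1600 - 200*74 + 8*(-186) - 186*74) = -4150/11579 - (-1600 - 14800 - 1488 - 13764) = -4150/11579 - 1*(-31652) = -4150/11579 + 31652 = 366494358/11579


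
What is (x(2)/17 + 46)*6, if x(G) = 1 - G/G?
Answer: 276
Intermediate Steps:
x(G) = 0 (x(G) = 1 - 1*1 = 1 - 1 = 0)
(x(2)/17 + 46)*6 = (0/17 + 46)*6 = (0*(1/17) + 46)*6 = (0 + 46)*6 = 46*6 = 276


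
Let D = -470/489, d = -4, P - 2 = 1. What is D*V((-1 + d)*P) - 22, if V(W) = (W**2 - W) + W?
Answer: -38836/163 ≈ -238.26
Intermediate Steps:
P = 3 (P = 2 + 1 = 3)
V(W) = W**2
D = -470/489 (D = -470*1/489 = -470/489 ≈ -0.96115)
D*V((-1 + d)*P) - 22 = -470*9*(-1 - 4)**2/489 - 22 = -470*(-5*3)**2/489 - 22 = -470/489*(-15)**2 - 22 = -470/489*225 - 22 = -35250/163 - 22 = -38836/163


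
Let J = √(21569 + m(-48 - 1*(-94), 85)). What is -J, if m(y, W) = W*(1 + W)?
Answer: -√28879 ≈ -169.94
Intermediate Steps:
J = √28879 (J = √(21569 + 85*(1 + 85)) = √(21569 + 85*86) = √(21569 + 7310) = √28879 ≈ 169.94)
-J = -√28879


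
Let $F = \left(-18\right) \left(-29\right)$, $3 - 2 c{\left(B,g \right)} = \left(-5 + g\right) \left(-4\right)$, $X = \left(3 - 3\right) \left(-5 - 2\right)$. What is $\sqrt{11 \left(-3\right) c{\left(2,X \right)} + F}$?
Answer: $\frac{\sqrt{3210}}{2} \approx 28.328$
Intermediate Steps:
$X = 0$ ($X = 0 \left(-7\right) = 0$)
$c{\left(B,g \right)} = - \frac{17}{2} + 2 g$ ($c{\left(B,g \right)} = \frac{3}{2} - \frac{\left(-5 + g\right) \left(-4\right)}{2} = \frac{3}{2} - \frac{20 - 4 g}{2} = \frac{3}{2} + \left(-10 + 2 g\right) = - \frac{17}{2} + 2 g$)
$F = 522$
$\sqrt{11 \left(-3\right) c{\left(2,X \right)} + F} = \sqrt{11 \left(-3\right) \left(- \frac{17}{2} + 2 \cdot 0\right) + 522} = \sqrt{- 33 \left(- \frac{17}{2} + 0\right) + 522} = \sqrt{\left(-33\right) \left(- \frac{17}{2}\right) + 522} = \sqrt{\frac{561}{2} + 522} = \sqrt{\frac{1605}{2}} = \frac{\sqrt{3210}}{2}$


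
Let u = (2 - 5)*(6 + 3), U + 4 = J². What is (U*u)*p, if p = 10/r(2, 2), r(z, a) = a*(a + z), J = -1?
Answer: 405/4 ≈ 101.25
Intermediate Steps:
p = 5/4 (p = 10/((2*(2 + 2))) = 10/((2*4)) = 10/8 = 10*(⅛) = 5/4 ≈ 1.2500)
U = -3 (U = -4 + (-1)² = -4 + 1 = -3)
u = -27 (u = -3*9 = -27)
(U*u)*p = -3*(-27)*(5/4) = 81*(5/4) = 405/4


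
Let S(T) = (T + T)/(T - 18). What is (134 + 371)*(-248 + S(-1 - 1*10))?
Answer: -3620850/29 ≈ -1.2486e+5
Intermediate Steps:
S(T) = 2*T/(-18 + T) (S(T) = (2*T)/(-18 + T) = 2*T/(-18 + T))
(134 + 371)*(-248 + S(-1 - 1*10)) = (134 + 371)*(-248 + 2*(-1 - 1*10)/(-18 + (-1 - 1*10))) = 505*(-248 + 2*(-1 - 10)/(-18 + (-1 - 10))) = 505*(-248 + 2*(-11)/(-18 - 11)) = 505*(-248 + 2*(-11)/(-29)) = 505*(-248 + 2*(-11)*(-1/29)) = 505*(-248 + 22/29) = 505*(-7170/29) = -3620850/29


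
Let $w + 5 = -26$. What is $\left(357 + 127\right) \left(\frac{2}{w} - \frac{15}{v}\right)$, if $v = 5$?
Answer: $- \frac{45980}{31} \approx -1483.2$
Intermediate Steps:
$w = -31$ ($w = -5 - 26 = -31$)
$\left(357 + 127\right) \left(\frac{2}{w} - \frac{15}{v}\right) = \left(357 + 127\right) \left(\frac{2}{-31} - \frac{15}{5}\right) = 484 \left(2 \left(- \frac{1}{31}\right) - 3\right) = 484 \left(- \frac{2}{31} - 3\right) = 484 \left(- \frac{95}{31}\right) = - \frac{45980}{31}$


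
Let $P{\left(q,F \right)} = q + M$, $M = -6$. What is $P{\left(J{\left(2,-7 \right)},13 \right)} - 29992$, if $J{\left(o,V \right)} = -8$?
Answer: $-30006$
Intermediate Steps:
$P{\left(q,F \right)} = -6 + q$ ($P{\left(q,F \right)} = q - 6 = -6 + q$)
$P{\left(J{\left(2,-7 \right)},13 \right)} - 29992 = \left(-6 - 8\right) - 29992 = -14 - 29992 = -30006$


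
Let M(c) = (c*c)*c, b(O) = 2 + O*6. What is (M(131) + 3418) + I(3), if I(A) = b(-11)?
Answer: 2251445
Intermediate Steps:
b(O) = 2 + 6*O
I(A) = -64 (I(A) = 2 + 6*(-11) = 2 - 66 = -64)
M(c) = c³ (M(c) = c²*c = c³)
(M(131) + 3418) + I(3) = (131³ + 3418) - 64 = (2248091 + 3418) - 64 = 2251509 - 64 = 2251445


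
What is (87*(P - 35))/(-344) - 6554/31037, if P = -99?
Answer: 179787385/5338364 ≈ 33.678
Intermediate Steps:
(87*(P - 35))/(-344) - 6554/31037 = (87*(-99 - 35))/(-344) - 6554/31037 = (87*(-134))*(-1/344) - 6554*1/31037 = -11658*(-1/344) - 6554/31037 = 5829/172 - 6554/31037 = 179787385/5338364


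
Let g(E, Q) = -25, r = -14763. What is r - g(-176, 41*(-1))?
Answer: -14738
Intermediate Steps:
r - g(-176, 41*(-1)) = -14763 - 1*(-25) = -14763 + 25 = -14738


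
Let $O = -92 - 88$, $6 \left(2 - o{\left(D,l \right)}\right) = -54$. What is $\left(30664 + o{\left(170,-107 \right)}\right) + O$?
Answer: $30495$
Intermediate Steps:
$o{\left(D,l \right)} = 11$ ($o{\left(D,l \right)} = 2 - -9 = 2 + 9 = 11$)
$O = -180$ ($O = -92 - 88 = -180$)
$\left(30664 + o{\left(170,-107 \right)}\right) + O = \left(30664 + 11\right) - 180 = 30675 - 180 = 30495$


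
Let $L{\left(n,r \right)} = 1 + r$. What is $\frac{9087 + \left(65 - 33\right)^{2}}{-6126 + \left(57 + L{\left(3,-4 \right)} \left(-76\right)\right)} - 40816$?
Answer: $- \frac{238416367}{5841} \approx -40818.0$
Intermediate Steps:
$\frac{9087 + \left(65 - 33\right)^{2}}{-6126 + \left(57 + L{\left(3,-4 \right)} \left(-76\right)\right)} - 40816 = \frac{9087 + \left(65 - 33\right)^{2}}{-6126 + \left(57 + \left(1 - 4\right) \left(-76\right)\right)} - 40816 = \frac{9087 + 32^{2}}{-6126 + \left(57 - -228\right)} - 40816 = \frac{9087 + 1024}{-6126 + \left(57 + 228\right)} - 40816 = \frac{10111}{-6126 + 285} - 40816 = \frac{10111}{-5841} - 40816 = 10111 \left(- \frac{1}{5841}\right) - 40816 = - \frac{10111}{5841} - 40816 = - \frac{238416367}{5841}$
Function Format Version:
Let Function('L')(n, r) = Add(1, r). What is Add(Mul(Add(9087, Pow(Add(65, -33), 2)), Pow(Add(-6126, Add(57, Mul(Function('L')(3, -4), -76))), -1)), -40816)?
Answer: Rational(-238416367, 5841) ≈ -40818.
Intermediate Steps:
Add(Mul(Add(9087, Pow(Add(65, -33), 2)), Pow(Add(-6126, Add(57, Mul(Function('L')(3, -4), -76))), -1)), -40816) = Add(Mul(Add(9087, Pow(Add(65, -33), 2)), Pow(Add(-6126, Add(57, Mul(Add(1, -4), -76))), -1)), -40816) = Add(Mul(Add(9087, Pow(32, 2)), Pow(Add(-6126, Add(57, Mul(-3, -76))), -1)), -40816) = Add(Mul(Add(9087, 1024), Pow(Add(-6126, Add(57, 228)), -1)), -40816) = Add(Mul(10111, Pow(Add(-6126, 285), -1)), -40816) = Add(Mul(10111, Pow(-5841, -1)), -40816) = Add(Mul(10111, Rational(-1, 5841)), -40816) = Add(Rational(-10111, 5841), -40816) = Rational(-238416367, 5841)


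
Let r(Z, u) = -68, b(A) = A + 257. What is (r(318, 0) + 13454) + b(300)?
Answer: 13943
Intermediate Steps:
b(A) = 257 + A
(r(318, 0) + 13454) + b(300) = (-68 + 13454) + (257 + 300) = 13386 + 557 = 13943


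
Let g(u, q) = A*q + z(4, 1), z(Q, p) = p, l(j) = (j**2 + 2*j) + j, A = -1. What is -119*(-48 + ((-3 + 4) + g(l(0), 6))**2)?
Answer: 3808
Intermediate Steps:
l(j) = j**2 + 3*j
g(u, q) = 1 - q (g(u, q) = -q + 1 = 1 - q)
-119*(-48 + ((-3 + 4) + g(l(0), 6))**2) = -119*(-48 + ((-3 + 4) + (1 - 1*6))**2) = -119*(-48 + (1 + (1 - 6))**2) = -119*(-48 + (1 - 5)**2) = -119*(-48 + (-4)**2) = -119*(-48 + 16) = -119*(-32) = 3808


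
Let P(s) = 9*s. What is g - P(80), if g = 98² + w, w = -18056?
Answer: -9172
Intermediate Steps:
g = -8452 (g = 98² - 18056 = 9604 - 18056 = -8452)
g - P(80) = -8452 - 9*80 = -8452 - 1*720 = -8452 - 720 = -9172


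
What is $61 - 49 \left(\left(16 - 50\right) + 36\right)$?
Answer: $-37$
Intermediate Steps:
$61 - 49 \left(\left(16 - 50\right) + 36\right) = 61 - 49 \left(-34 + 36\right) = 61 - 98 = -37$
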